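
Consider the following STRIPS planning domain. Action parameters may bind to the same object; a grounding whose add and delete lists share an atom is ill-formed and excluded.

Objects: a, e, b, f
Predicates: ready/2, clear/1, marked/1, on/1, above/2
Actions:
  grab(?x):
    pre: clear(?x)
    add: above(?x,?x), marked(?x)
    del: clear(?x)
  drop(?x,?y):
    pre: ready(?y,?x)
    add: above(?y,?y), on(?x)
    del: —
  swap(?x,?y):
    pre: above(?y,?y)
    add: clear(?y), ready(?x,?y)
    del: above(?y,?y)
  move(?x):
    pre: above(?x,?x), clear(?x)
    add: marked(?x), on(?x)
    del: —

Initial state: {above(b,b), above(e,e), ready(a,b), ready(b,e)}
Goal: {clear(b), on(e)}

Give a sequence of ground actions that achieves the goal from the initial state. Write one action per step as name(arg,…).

drop(e,b); swap(a,b)

1. drop(e,b)  →  {above(b,b), above(e,e), on(e), ready(a,b), ready(b,e)}
2. swap(a,b)  →  {above(e,e), clear(b), on(e), ready(a,b), ready(b,e)}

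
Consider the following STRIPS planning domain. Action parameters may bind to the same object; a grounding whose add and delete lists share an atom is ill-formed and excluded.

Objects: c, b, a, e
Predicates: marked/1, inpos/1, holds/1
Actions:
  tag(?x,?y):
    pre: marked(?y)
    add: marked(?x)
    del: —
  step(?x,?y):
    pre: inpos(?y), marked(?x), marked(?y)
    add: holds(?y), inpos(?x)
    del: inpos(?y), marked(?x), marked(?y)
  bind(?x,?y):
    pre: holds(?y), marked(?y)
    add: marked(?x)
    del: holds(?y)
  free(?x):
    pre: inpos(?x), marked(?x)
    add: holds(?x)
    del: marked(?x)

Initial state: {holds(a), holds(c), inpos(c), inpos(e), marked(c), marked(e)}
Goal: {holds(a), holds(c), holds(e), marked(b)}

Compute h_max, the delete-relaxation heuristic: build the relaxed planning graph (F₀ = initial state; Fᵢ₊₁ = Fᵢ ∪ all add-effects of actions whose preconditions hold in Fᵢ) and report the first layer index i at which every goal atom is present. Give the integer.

F0 = init (6 atoms)
F1 = F0 ∪ {holds(e), marked(a), marked(b)}  (9 atoms)
goal ⊆ F1  ⇒  h_max = 1

1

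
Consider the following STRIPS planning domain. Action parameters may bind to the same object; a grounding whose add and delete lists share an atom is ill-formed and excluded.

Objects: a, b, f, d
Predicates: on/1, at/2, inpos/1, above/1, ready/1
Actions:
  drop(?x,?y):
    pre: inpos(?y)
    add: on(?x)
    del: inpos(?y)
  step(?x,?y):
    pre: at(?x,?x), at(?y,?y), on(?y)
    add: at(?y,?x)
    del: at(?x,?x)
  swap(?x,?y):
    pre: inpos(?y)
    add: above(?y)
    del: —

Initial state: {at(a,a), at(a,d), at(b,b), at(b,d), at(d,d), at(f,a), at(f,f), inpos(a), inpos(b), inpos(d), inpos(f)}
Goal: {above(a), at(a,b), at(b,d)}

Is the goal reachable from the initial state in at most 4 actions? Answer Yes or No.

Yes

1. drop(a,b)  →  {at(a,a), at(a,d), at(b,b), at(b,d), at(d,d), at(f,a), at(f,f), inpos(a), inpos(d), inpos(f), on(a)}
2. step(b,a)  →  {at(a,a), at(a,b), at(a,d), at(b,d), at(d,d), at(f,a), at(f,f), inpos(a), inpos(d), inpos(f), on(a)}
3. swap(a,a)  →  {above(a), at(a,a), at(a,b), at(a,d), at(b,d), at(d,d), at(f,a), at(f,f), inpos(a), inpos(d), inpos(f), on(a)}
optimal plan length = 3; 3 ≤ 4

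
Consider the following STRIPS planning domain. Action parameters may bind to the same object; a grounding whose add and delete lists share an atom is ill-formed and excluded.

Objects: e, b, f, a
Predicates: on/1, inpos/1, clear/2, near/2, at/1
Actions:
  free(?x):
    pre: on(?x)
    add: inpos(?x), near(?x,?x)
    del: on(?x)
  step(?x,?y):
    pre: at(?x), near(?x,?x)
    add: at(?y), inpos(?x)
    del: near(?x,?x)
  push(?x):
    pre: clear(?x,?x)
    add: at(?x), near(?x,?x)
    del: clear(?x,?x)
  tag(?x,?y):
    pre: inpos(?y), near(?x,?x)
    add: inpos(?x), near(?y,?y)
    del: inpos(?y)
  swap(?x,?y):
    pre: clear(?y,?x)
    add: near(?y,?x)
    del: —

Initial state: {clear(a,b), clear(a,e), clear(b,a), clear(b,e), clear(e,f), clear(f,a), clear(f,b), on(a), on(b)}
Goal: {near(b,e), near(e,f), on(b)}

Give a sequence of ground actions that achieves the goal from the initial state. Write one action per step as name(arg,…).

1. swap(e,b)  →  {clear(a,b), clear(a,e), clear(b,a), clear(b,e), clear(e,f), clear(f,a), clear(f,b), near(b,e), on(a), on(b)}
2. swap(f,e)  →  {clear(a,b), clear(a,e), clear(b,a), clear(b,e), clear(e,f), clear(f,a), clear(f,b), near(b,e), near(e,f), on(a), on(b)}

swap(e,b); swap(f,e)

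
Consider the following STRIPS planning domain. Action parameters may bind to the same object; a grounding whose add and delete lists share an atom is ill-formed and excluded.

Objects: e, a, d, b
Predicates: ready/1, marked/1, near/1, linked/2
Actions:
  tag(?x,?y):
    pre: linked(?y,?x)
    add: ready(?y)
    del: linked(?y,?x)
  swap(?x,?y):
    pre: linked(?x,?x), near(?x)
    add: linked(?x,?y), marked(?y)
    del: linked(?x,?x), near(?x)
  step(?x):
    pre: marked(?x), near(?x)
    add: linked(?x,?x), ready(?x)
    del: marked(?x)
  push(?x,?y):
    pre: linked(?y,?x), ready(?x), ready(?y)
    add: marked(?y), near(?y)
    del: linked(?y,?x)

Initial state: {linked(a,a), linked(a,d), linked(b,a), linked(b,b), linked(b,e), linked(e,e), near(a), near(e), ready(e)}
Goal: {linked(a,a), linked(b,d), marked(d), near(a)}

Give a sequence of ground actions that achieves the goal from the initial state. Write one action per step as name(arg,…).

tag(a,b); push(e,b); swap(b,d)

1. tag(a,b)  →  {linked(a,a), linked(a,d), linked(b,b), linked(b,e), linked(e,e), near(a), near(e), ready(b), ready(e)}
2. push(e,b)  →  {linked(a,a), linked(a,d), linked(b,b), linked(e,e), marked(b), near(a), near(b), near(e), ready(b), ready(e)}
3. swap(b,d)  →  {linked(a,a), linked(a,d), linked(b,d), linked(e,e), marked(b), marked(d), near(a), near(e), ready(b), ready(e)}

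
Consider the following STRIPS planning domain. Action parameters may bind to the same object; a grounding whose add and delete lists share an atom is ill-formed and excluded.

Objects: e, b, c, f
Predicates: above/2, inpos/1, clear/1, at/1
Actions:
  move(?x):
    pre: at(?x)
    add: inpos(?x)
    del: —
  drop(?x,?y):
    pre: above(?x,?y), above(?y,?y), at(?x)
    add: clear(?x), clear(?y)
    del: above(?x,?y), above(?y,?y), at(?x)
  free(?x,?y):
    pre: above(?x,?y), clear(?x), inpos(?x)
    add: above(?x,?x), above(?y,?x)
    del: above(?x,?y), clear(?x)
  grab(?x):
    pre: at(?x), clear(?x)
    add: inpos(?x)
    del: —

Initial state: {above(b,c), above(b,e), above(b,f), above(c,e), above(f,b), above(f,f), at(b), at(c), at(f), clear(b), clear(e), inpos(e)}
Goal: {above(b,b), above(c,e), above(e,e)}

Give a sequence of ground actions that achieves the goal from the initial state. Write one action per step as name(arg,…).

move(b); free(b,e); free(e,b)

1. move(b)  →  {above(b,c), above(b,e), above(b,f), above(c,e), above(f,b), above(f,f), at(b), at(c), at(f), clear(b), clear(e), inpos(b), inpos(e)}
2. free(b,e)  →  {above(b,b), above(b,c), above(b,f), above(c,e), above(e,b), above(f,b), above(f,f), at(b), at(c), at(f), clear(e), inpos(b), inpos(e)}
3. free(e,b)  →  {above(b,b), above(b,c), above(b,e), above(b,f), above(c,e), above(e,e), above(f,b), above(f,f), at(b), at(c), at(f), inpos(b), inpos(e)}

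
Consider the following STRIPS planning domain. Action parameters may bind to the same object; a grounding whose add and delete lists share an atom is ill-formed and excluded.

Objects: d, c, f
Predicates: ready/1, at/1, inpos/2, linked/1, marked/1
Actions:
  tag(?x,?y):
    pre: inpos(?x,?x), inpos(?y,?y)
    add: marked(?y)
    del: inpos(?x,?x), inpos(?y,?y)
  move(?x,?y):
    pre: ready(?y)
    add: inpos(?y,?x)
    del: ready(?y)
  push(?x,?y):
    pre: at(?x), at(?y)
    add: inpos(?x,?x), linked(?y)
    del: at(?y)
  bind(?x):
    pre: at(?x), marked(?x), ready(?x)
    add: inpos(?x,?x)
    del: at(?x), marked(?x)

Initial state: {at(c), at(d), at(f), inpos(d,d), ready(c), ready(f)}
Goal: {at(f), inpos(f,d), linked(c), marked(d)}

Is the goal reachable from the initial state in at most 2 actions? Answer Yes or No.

No

1. tag(d,d)  →  {at(c), at(d), at(f), marked(d), ready(c), ready(f)}
2. move(d,f)  →  {at(c), at(d), at(f), inpos(f,d), marked(d), ready(c)}
3. push(d,c)  →  {at(d), at(f), inpos(d,d), inpos(f,d), linked(c), marked(d), ready(c)}
optimal plan length = 3; 3 > 2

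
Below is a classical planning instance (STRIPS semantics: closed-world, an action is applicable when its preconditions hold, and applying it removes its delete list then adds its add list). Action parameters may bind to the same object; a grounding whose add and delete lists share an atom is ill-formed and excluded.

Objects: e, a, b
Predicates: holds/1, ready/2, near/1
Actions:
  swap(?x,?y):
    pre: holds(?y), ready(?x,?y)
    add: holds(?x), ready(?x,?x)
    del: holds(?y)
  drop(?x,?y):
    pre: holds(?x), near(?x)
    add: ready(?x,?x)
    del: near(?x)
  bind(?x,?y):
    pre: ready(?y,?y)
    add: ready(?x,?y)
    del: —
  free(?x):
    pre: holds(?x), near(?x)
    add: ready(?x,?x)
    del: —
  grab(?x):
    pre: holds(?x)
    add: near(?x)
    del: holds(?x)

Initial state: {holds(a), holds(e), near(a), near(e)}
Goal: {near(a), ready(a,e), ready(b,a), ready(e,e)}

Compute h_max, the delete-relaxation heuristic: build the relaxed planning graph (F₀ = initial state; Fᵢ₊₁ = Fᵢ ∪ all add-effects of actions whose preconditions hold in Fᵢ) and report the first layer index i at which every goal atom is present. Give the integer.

F0 = init (4 atoms)
F1 = F0 ∪ {ready(a,a), ready(e,e)}  (6 atoms)
F2 = F1 ∪ {ready(a,e), ready(b,a), ready(b,e), ready(e,a)}  (10 atoms)
goal ⊆ F2  ⇒  h_max = 2

2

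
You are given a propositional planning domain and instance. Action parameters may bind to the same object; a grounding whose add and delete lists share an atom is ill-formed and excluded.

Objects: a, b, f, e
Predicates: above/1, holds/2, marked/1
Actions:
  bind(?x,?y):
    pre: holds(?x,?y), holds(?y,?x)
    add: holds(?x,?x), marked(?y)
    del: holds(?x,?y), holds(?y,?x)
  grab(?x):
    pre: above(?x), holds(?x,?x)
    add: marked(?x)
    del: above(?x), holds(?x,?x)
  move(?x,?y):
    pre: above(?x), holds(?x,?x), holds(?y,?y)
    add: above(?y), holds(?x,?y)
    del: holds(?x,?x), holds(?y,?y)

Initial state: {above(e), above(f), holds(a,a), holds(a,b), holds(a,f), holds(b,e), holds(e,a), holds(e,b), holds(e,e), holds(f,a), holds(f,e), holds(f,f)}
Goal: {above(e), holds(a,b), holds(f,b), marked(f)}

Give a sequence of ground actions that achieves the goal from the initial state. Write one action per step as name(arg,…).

1. bind(a,f)  →  {above(e), above(f), holds(a,a), holds(a,b), holds(b,e), holds(e,a), holds(e,b), holds(e,e), holds(f,e), holds(f,f), marked(f)}
2. bind(b,e)  →  {above(e), above(f), holds(a,a), holds(a,b), holds(b,b), holds(e,a), holds(e,e), holds(f,e), holds(f,f), marked(e), marked(f)}
3. move(f,b)  →  {above(b), above(e), above(f), holds(a,a), holds(a,b), holds(e,a), holds(e,e), holds(f,b), holds(f,e), marked(e), marked(f)}

bind(a,f); bind(b,e); move(f,b)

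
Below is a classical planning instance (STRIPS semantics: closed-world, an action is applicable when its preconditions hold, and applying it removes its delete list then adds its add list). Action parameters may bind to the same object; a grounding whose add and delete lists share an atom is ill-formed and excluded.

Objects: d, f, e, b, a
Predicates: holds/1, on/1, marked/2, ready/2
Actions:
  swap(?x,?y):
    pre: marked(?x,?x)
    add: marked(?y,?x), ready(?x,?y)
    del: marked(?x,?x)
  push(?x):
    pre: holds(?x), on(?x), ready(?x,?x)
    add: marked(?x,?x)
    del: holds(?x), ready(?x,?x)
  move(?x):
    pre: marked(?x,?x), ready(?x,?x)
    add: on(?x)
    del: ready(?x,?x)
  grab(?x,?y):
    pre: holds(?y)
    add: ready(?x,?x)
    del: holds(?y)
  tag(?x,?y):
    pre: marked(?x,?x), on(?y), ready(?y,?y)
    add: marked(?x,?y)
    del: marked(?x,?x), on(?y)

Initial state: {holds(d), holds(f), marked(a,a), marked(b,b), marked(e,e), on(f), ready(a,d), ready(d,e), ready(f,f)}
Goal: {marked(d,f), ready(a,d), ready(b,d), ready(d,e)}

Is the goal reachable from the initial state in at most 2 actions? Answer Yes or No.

No

1. swap(b,d)  →  {holds(d), holds(f), marked(a,a), marked(d,b), marked(e,e), on(f), ready(a,d), ready(b,d), ready(d,e), ready(f,f)}
2. push(f)  →  {holds(d), marked(a,a), marked(d,b), marked(e,e), marked(f,f), on(f), ready(a,d), ready(b,d), ready(d,e)}
3. swap(f,d)  →  {holds(d), marked(a,a), marked(d,b), marked(d,f), marked(e,e), on(f), ready(a,d), ready(b,d), ready(d,e), ready(f,d)}
optimal plan length = 3; 3 > 2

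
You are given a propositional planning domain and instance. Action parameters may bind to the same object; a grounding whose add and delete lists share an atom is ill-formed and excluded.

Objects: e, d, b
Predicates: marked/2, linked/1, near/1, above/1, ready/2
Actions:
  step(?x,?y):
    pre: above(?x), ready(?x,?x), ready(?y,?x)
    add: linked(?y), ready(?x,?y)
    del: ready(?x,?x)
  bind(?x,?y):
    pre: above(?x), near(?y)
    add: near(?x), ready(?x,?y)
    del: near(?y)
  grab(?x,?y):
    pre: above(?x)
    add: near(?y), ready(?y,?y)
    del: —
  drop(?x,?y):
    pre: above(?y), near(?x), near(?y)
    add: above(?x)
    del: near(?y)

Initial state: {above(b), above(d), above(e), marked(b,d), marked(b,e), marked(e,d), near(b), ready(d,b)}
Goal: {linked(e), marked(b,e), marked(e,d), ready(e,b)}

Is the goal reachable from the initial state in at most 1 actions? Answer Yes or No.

No

1. bind(e,b)  →  {above(b), above(d), above(e), marked(b,d), marked(b,e), marked(e,d), near(e), ready(d,b), ready(e,b)}
2. grab(e,b)  →  {above(b), above(d), above(e), marked(b,d), marked(b,e), marked(e,d), near(b), near(e), ready(b,b), ready(d,b), ready(e,b)}
3. step(b,e)  →  {above(b), above(d), above(e), linked(e), marked(b,d), marked(b,e), marked(e,d), near(b), near(e), ready(b,e), ready(d,b), ready(e,b)}
optimal plan length = 3; 3 > 1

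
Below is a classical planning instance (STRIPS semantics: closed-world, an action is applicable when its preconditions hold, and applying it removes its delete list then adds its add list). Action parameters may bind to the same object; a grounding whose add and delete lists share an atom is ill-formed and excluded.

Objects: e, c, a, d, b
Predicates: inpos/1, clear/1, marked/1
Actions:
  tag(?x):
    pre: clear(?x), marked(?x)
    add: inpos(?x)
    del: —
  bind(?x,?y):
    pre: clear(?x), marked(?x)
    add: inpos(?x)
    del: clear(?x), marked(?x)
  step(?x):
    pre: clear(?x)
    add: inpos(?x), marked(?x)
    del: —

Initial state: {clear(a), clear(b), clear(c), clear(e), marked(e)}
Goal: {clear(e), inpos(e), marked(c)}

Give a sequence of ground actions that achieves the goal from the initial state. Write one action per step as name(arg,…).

tag(e); step(c)

1. tag(e)  →  {clear(a), clear(b), clear(c), clear(e), inpos(e), marked(e)}
2. step(c)  →  {clear(a), clear(b), clear(c), clear(e), inpos(c), inpos(e), marked(c), marked(e)}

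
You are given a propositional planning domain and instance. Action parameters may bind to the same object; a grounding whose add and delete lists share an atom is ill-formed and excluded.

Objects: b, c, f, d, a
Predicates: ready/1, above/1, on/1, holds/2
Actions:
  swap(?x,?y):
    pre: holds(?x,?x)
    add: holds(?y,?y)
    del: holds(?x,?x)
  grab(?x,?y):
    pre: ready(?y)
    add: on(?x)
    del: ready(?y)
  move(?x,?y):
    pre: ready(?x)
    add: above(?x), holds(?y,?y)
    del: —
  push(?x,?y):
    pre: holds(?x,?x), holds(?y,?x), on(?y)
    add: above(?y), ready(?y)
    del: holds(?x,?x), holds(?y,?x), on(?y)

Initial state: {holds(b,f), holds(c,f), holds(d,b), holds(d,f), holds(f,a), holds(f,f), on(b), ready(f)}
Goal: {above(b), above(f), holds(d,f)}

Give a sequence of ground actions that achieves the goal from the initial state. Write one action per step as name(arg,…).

1. move(f,b)  →  {above(f), holds(b,b), holds(b,f), holds(c,f), holds(d,b), holds(d,f), holds(f,a), holds(f,f), on(b), ready(f)}
2. push(b,b)  →  {above(b), above(f), holds(b,f), holds(c,f), holds(d,b), holds(d,f), holds(f,a), holds(f,f), ready(b), ready(f)}

move(f,b); push(b,b)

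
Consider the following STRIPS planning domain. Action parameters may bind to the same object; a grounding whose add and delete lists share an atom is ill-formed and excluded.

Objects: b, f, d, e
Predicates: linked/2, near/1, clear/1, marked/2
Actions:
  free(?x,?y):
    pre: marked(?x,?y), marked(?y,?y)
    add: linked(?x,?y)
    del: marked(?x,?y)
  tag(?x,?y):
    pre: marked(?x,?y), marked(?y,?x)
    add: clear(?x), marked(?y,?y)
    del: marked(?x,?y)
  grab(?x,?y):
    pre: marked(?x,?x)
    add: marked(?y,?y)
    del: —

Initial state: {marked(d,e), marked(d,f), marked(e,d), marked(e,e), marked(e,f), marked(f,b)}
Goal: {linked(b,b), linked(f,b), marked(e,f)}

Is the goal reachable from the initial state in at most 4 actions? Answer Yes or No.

1. grab(e,b)  →  {marked(b,b), marked(d,e), marked(d,f), marked(e,d), marked(e,e), marked(e,f), marked(f,b)}
2. free(f,b)  →  {linked(f,b), marked(b,b), marked(d,e), marked(d,f), marked(e,d), marked(e,e), marked(e,f)}
3. free(b,b)  →  {linked(b,b), linked(f,b), marked(d,e), marked(d,f), marked(e,d), marked(e,e), marked(e,f)}
optimal plan length = 3; 3 ≤ 4

Yes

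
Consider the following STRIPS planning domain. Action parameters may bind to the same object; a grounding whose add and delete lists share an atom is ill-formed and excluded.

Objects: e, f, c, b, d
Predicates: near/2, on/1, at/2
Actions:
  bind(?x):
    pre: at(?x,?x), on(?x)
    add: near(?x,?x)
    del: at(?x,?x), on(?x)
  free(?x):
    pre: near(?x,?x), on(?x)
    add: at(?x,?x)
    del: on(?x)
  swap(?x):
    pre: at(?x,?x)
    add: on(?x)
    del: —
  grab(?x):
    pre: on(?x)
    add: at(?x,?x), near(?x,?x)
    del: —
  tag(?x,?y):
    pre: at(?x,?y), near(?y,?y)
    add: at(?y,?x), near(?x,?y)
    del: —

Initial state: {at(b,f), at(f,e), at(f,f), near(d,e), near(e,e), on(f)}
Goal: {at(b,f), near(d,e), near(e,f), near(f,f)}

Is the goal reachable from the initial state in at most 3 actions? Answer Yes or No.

1. bind(f)  →  {at(b,f), at(f,e), near(d,e), near(e,e), near(f,f)}
2. tag(f,e)  →  {at(b,f), at(e,f), at(f,e), near(d,e), near(e,e), near(f,e), near(f,f)}
3. tag(e,f)  →  {at(b,f), at(e,f), at(f,e), near(d,e), near(e,e), near(e,f), near(f,e), near(f,f)}
optimal plan length = 3; 3 ≤ 3

Yes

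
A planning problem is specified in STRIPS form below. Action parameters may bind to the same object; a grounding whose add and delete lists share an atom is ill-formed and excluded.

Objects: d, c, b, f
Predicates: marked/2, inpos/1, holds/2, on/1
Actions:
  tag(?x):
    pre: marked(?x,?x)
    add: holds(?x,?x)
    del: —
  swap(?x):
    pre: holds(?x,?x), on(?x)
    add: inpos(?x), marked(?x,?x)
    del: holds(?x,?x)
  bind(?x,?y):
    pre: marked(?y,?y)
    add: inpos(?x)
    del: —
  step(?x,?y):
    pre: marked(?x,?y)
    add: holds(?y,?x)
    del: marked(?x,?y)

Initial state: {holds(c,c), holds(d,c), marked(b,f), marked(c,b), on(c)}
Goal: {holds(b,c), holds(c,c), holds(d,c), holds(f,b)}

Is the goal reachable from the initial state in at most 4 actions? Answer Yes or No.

Yes

1. step(c,b)  →  {holds(b,c), holds(c,c), holds(d,c), marked(b,f), on(c)}
2. step(b,f)  →  {holds(b,c), holds(c,c), holds(d,c), holds(f,b), on(c)}
optimal plan length = 2; 2 ≤ 4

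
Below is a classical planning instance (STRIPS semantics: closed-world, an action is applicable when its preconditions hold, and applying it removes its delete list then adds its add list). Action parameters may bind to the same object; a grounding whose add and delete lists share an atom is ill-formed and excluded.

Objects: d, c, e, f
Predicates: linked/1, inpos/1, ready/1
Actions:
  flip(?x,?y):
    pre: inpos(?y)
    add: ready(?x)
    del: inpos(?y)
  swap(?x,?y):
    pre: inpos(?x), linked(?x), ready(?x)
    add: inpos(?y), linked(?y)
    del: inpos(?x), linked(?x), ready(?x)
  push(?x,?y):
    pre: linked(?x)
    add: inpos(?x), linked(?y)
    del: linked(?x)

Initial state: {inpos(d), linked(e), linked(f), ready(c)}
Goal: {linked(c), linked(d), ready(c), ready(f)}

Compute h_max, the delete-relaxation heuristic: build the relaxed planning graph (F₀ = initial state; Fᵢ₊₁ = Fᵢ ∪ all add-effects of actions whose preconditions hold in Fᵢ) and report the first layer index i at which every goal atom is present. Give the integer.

1

F0 = init (4 atoms)
F1 = F0 ∪ {inpos(e), inpos(f), linked(c), linked(d), ready(d), ready(e), ready(f)}  (11 atoms)
goal ⊆ F1  ⇒  h_max = 1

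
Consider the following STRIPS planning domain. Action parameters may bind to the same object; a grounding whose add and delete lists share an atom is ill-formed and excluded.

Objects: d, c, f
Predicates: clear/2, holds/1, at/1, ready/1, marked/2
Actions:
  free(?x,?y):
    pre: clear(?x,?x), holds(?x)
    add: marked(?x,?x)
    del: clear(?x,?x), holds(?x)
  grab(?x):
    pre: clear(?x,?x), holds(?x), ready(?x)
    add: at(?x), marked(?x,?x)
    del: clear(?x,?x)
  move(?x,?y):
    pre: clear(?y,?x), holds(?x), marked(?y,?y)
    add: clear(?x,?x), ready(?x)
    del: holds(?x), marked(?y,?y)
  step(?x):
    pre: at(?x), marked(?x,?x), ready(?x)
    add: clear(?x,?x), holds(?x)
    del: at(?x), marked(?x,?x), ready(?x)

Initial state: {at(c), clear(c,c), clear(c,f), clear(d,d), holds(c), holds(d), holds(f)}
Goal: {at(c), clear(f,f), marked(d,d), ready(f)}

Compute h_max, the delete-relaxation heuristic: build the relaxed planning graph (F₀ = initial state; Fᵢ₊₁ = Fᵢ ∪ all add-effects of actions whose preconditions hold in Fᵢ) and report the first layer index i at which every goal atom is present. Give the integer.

2

F0 = init (7 atoms)
F1 = F0 ∪ {marked(c,c), marked(d,d)}  (9 atoms)
F2 = F1 ∪ {clear(f,f), ready(c), ready(d), ready(f)}  (13 atoms)
goal ⊆ F2  ⇒  h_max = 2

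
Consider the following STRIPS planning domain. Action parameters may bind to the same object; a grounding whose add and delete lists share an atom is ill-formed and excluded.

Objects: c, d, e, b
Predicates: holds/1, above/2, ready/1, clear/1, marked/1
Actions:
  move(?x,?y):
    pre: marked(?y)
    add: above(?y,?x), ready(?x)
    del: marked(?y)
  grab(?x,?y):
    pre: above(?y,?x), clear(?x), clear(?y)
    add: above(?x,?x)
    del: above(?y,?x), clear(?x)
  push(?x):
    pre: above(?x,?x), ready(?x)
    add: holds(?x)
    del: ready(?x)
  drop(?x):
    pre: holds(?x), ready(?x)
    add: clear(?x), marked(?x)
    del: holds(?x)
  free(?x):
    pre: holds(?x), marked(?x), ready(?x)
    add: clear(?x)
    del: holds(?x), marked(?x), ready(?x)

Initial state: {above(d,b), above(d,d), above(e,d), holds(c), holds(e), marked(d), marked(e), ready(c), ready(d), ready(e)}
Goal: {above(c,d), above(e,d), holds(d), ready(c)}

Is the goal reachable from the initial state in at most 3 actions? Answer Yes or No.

Yes

1. push(d)  →  {above(d,b), above(d,d), above(e,d), holds(c), holds(d), holds(e), marked(d), marked(e), ready(c), ready(e)}
2. drop(c)  →  {above(d,b), above(d,d), above(e,d), clear(c), holds(d), holds(e), marked(c), marked(d), marked(e), ready(c), ready(e)}
3. move(d,c)  →  {above(c,d), above(d,b), above(d,d), above(e,d), clear(c), holds(d), holds(e), marked(d), marked(e), ready(c), ready(d), ready(e)}
optimal plan length = 3; 3 ≤ 3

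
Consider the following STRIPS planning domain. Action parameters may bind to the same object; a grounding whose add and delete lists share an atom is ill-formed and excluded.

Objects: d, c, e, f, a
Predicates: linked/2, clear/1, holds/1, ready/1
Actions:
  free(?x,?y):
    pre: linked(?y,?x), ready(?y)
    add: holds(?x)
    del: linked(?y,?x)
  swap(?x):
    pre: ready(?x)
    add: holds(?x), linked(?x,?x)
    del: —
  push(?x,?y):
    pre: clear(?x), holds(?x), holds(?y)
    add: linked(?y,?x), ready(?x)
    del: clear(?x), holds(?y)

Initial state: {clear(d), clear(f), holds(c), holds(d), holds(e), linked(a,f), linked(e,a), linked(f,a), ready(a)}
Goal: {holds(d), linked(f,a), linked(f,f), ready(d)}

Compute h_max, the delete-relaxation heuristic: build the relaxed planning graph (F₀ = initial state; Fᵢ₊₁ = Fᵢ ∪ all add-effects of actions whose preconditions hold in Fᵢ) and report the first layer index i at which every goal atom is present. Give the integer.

2

F0 = init (9 atoms)
F1 = F0 ∪ {holds(a), holds(f), linked(a,a), linked(c,d), linked(d,d), linked(e,d), ready(d)}  (16 atoms)
F2 = F1 ∪ {linked(a,d), linked(c,f), linked(d,f), linked(e,f), linked(f,d), linked(f,f), ready(f)}  (23 atoms)
goal ⊆ F2  ⇒  h_max = 2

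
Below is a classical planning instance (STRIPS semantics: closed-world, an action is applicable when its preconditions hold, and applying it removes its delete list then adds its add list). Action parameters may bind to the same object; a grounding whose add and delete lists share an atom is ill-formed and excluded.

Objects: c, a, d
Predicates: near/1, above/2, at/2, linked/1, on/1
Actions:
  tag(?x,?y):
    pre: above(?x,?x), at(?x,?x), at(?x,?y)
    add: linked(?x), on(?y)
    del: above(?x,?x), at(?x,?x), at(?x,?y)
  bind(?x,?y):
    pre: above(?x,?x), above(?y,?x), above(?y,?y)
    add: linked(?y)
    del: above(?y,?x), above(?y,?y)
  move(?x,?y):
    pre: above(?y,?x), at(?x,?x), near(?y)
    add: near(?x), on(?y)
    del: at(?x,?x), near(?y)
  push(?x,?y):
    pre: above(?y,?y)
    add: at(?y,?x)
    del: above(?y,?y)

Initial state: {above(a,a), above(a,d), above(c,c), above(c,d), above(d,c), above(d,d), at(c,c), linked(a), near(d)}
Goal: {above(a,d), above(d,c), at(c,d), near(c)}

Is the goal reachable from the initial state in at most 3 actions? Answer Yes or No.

Yes

1. move(c,d)  →  {above(a,a), above(a,d), above(c,c), above(c,d), above(d,c), above(d,d), linked(a), near(c), on(d)}
2. push(d,c)  →  {above(a,a), above(a,d), above(c,d), above(d,c), above(d,d), at(c,d), linked(a), near(c), on(d)}
optimal plan length = 2; 2 ≤ 3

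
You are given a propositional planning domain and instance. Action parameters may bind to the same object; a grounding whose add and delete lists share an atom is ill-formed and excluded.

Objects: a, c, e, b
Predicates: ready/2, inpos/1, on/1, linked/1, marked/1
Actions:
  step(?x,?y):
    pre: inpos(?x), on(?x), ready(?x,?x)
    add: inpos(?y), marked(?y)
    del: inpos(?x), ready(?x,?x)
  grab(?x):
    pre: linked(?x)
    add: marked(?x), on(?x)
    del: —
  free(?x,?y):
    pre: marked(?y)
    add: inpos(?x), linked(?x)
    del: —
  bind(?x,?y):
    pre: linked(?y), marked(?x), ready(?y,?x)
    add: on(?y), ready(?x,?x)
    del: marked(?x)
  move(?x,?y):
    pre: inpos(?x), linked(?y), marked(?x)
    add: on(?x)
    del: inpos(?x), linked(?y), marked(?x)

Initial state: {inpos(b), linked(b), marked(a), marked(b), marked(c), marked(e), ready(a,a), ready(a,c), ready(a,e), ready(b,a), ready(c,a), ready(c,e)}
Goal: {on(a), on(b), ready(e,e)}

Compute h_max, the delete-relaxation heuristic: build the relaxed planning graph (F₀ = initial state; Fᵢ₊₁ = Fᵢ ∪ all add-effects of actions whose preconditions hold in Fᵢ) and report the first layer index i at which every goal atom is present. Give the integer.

F0 = init (12 atoms)
F1 = F0 ∪ {inpos(a), inpos(c), inpos(e), linked(a), linked(c), linked(e), on(b)}  (19 atoms)
F2 = F1 ∪ {on(a), on(c), on(e), ready(c,c), ready(e,e)}  (24 atoms)
goal ⊆ F2  ⇒  h_max = 2

2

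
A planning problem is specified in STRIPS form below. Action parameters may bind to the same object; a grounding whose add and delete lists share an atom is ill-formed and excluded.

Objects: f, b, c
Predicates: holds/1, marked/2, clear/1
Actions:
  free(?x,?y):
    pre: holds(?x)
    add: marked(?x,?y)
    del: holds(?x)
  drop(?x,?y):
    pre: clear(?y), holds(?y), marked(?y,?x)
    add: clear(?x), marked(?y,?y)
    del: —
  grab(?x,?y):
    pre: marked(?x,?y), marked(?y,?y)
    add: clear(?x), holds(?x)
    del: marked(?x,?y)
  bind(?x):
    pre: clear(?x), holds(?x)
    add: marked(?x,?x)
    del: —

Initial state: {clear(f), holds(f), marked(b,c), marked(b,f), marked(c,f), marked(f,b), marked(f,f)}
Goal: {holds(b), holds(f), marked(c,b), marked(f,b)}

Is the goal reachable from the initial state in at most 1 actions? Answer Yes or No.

1. grab(b,f)  →  {clear(b), clear(f), holds(b), holds(f), marked(b,c), marked(c,f), marked(f,b), marked(f,f)}
2. grab(c,f)  →  {clear(b), clear(c), clear(f), holds(b), holds(c), holds(f), marked(b,c), marked(f,b), marked(f,f)}
3. free(c,b)  →  {clear(b), clear(c), clear(f), holds(b), holds(f), marked(b,c), marked(c,b), marked(f,b), marked(f,f)}
optimal plan length = 3; 3 > 1

No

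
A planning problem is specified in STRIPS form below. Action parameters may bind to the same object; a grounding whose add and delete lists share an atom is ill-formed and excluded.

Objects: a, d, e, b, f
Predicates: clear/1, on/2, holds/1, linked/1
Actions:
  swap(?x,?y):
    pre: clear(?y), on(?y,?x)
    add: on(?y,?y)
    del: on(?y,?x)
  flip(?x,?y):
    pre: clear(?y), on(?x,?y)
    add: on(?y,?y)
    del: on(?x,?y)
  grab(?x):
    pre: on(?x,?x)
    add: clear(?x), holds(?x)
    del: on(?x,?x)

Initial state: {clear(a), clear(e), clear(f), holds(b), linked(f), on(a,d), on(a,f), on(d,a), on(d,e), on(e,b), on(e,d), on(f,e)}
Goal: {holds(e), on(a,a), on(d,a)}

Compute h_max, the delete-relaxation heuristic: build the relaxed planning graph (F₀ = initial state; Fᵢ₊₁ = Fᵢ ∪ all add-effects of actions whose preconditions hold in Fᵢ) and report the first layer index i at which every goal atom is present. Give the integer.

F0 = init (12 atoms)
F1 = F0 ∪ {on(a,a), on(e,e), on(f,f)}  (15 atoms)
F2 = F1 ∪ {holds(a), holds(e), holds(f)}  (18 atoms)
goal ⊆ F2  ⇒  h_max = 2

2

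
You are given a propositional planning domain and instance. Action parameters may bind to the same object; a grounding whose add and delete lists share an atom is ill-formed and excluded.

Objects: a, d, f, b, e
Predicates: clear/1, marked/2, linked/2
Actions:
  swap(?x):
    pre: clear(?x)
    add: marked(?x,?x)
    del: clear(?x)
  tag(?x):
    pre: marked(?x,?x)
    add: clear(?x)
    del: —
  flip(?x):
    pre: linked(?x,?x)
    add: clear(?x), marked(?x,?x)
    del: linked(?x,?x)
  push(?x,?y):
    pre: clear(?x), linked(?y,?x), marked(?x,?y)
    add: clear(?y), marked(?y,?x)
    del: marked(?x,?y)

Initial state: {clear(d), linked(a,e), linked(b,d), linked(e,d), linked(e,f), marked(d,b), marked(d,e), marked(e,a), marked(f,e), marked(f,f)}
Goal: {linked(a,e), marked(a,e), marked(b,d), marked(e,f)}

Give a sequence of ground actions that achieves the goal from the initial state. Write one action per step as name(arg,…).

tag(f); push(d,b); push(f,e); push(e,a)

1. tag(f)  →  {clear(d), clear(f), linked(a,e), linked(b,d), linked(e,d), linked(e,f), marked(d,b), marked(d,e), marked(e,a), marked(f,e), marked(f,f)}
2. push(d,b)  →  {clear(b), clear(d), clear(f), linked(a,e), linked(b,d), linked(e,d), linked(e,f), marked(b,d), marked(d,e), marked(e,a), marked(f,e), marked(f,f)}
3. push(f,e)  →  {clear(b), clear(d), clear(e), clear(f), linked(a,e), linked(b,d), linked(e,d), linked(e,f), marked(b,d), marked(d,e), marked(e,a), marked(e,f), marked(f,f)}
4. push(e,a)  →  {clear(a), clear(b), clear(d), clear(e), clear(f), linked(a,e), linked(b,d), linked(e,d), linked(e,f), marked(a,e), marked(b,d), marked(d,e), marked(e,f), marked(f,f)}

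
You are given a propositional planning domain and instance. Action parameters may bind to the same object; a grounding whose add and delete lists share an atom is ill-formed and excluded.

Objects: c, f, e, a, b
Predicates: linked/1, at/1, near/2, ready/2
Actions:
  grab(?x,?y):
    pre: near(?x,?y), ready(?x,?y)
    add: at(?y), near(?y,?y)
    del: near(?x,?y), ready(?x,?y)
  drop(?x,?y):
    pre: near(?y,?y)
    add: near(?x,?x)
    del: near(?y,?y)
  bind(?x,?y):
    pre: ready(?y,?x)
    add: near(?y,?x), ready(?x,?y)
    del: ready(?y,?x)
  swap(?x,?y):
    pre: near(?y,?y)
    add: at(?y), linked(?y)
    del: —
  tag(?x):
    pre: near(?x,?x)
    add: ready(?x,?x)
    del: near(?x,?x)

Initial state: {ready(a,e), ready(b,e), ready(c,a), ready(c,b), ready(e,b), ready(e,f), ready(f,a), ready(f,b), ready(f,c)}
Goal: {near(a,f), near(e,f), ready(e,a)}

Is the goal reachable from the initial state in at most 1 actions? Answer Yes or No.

No

1. bind(f,e)  →  {near(e,f), ready(a,e), ready(b,e), ready(c,a), ready(c,b), ready(e,b), ready(f,a), ready(f,b), ready(f,c), ready(f,e)}
2. bind(e,a)  →  {near(a,e), near(e,f), ready(b,e), ready(c,a), ready(c,b), ready(e,a), ready(e,b), ready(f,a), ready(f,b), ready(f,c), ready(f,e)}
3. bind(a,f)  →  {near(a,e), near(e,f), near(f,a), ready(a,f), ready(b,e), ready(c,a), ready(c,b), ready(e,a), ready(e,b), ready(f,b), ready(f,c), ready(f,e)}
4. bind(f,a)  →  {near(a,e), near(a,f), near(e,f), near(f,a), ready(b,e), ready(c,a), ready(c,b), ready(e,a), ready(e,b), ready(f,a), ready(f,b), ready(f,c), ready(f,e)}
optimal plan length = 4; 4 > 1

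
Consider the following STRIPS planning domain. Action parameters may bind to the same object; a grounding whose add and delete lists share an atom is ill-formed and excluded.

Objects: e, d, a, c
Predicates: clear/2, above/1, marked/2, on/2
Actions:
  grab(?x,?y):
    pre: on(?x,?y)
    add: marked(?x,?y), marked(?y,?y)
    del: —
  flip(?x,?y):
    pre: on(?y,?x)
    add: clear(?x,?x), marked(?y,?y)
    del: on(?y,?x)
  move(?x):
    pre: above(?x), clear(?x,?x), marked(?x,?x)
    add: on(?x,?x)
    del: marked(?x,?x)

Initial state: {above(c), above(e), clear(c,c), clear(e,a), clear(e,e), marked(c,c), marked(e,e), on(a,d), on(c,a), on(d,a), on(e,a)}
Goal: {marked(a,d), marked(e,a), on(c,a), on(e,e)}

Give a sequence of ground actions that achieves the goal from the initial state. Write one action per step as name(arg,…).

grab(e,a); grab(a,d); move(e)

1. grab(e,a)  →  {above(c), above(e), clear(c,c), clear(e,a), clear(e,e), marked(a,a), marked(c,c), marked(e,a), marked(e,e), on(a,d), on(c,a), on(d,a), on(e,a)}
2. grab(a,d)  →  {above(c), above(e), clear(c,c), clear(e,a), clear(e,e), marked(a,a), marked(a,d), marked(c,c), marked(d,d), marked(e,a), marked(e,e), on(a,d), on(c,a), on(d,a), on(e,a)}
3. move(e)  →  {above(c), above(e), clear(c,c), clear(e,a), clear(e,e), marked(a,a), marked(a,d), marked(c,c), marked(d,d), marked(e,a), on(a,d), on(c,a), on(d,a), on(e,a), on(e,e)}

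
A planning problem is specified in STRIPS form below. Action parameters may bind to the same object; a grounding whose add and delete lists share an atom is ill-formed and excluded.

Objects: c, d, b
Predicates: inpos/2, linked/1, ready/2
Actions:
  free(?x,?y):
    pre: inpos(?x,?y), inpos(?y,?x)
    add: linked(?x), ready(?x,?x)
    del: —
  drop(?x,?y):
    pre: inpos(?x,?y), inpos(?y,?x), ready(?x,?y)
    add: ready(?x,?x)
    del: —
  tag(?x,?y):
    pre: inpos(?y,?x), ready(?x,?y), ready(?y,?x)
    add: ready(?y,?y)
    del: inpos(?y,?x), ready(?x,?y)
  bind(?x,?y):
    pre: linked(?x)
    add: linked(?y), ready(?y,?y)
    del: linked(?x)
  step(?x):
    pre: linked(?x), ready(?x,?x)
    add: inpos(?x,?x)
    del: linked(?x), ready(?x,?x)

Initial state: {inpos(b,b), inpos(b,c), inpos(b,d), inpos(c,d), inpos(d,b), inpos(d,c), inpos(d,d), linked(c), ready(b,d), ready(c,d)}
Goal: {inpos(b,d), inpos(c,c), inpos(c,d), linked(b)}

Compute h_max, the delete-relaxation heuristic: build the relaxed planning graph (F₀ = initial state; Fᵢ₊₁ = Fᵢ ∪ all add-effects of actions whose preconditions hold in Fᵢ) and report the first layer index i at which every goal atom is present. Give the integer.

2

F0 = init (10 atoms)
F1 = F0 ∪ {linked(b), linked(d), ready(b,b), ready(c,c), ready(d,d)}  (15 atoms)
F2 = F1 ∪ {inpos(c,c)}  (16 atoms)
goal ⊆ F2  ⇒  h_max = 2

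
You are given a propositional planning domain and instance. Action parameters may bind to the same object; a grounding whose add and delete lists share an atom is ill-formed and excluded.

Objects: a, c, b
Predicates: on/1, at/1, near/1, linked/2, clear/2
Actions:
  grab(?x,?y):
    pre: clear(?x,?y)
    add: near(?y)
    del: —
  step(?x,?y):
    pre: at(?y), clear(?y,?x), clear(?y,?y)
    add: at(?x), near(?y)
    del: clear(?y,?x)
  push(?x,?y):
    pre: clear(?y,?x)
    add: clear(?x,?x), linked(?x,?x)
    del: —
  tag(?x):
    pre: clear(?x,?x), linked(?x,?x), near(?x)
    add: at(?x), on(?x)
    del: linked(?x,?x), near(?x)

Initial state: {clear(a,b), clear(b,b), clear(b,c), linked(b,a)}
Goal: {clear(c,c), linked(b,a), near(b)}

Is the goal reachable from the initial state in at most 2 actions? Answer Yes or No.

Yes

1. grab(a,b)  →  {clear(a,b), clear(b,b), clear(b,c), linked(b,a), near(b)}
2. push(c,b)  →  {clear(a,b), clear(b,b), clear(b,c), clear(c,c), linked(b,a), linked(c,c), near(b)}
optimal plan length = 2; 2 ≤ 2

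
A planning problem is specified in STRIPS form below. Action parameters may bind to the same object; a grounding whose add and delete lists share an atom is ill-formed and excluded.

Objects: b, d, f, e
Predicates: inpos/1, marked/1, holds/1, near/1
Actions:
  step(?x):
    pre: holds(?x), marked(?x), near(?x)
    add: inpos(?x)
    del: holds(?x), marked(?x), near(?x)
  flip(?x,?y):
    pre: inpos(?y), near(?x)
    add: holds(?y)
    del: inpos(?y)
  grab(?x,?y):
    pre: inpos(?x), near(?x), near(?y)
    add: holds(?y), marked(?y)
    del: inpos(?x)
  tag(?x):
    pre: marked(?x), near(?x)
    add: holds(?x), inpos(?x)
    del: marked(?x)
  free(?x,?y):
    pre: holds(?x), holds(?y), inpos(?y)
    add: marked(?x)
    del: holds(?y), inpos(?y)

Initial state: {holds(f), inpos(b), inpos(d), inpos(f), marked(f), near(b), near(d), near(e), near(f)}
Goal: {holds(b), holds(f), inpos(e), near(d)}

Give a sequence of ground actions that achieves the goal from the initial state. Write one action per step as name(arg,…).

flip(b,b); grab(d,e); step(e)

1. flip(b,b)  →  {holds(b), holds(f), inpos(d), inpos(f), marked(f), near(b), near(d), near(e), near(f)}
2. grab(d,e)  →  {holds(b), holds(e), holds(f), inpos(f), marked(e), marked(f), near(b), near(d), near(e), near(f)}
3. step(e)  →  {holds(b), holds(f), inpos(e), inpos(f), marked(f), near(b), near(d), near(f)}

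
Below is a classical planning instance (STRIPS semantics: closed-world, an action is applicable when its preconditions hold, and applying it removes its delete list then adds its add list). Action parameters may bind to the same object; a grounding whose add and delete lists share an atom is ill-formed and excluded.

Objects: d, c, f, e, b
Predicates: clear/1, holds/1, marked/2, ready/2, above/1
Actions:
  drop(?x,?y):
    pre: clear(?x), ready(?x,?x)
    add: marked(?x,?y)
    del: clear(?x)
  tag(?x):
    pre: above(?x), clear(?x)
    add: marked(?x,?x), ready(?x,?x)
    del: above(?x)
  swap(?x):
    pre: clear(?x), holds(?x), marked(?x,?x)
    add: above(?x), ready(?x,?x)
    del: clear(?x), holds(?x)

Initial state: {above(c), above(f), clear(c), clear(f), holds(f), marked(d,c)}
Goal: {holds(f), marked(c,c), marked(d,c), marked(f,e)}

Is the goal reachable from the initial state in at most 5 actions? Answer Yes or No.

Yes

1. tag(c)  →  {above(f), clear(c), clear(f), holds(f), marked(c,c), marked(d,c), ready(c,c)}
2. tag(f)  →  {clear(c), clear(f), holds(f), marked(c,c), marked(d,c), marked(f,f), ready(c,c), ready(f,f)}
3. drop(f,e)  →  {clear(c), holds(f), marked(c,c), marked(d,c), marked(f,e), marked(f,f), ready(c,c), ready(f,f)}
optimal plan length = 3; 3 ≤ 5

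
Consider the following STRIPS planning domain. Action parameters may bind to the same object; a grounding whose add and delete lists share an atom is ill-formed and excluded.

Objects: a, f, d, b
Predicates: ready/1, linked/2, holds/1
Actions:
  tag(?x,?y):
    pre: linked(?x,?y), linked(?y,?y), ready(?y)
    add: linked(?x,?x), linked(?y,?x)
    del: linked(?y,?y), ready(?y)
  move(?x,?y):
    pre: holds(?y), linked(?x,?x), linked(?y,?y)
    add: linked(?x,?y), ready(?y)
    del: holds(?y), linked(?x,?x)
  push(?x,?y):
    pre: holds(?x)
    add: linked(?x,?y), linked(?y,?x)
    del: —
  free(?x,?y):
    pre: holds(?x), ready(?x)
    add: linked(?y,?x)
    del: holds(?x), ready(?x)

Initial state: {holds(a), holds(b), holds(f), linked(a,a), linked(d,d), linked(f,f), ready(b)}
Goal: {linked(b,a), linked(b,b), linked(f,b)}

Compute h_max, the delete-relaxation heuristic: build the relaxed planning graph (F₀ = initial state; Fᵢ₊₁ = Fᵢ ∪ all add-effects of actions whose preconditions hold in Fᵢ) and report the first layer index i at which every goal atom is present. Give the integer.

F0 = init (7 atoms)
F1 = F0 ∪ {linked(a,b), linked(a,d), linked(a,f), linked(b,a), linked(b,b), linked(b,d), linked(b,f), linked(d,a), linked(d,b), linked(d,f), linked(f,a), linked(f,b), linked(f,d), ready(a), ready(f)}  (22 atoms)
goal ⊆ F1  ⇒  h_max = 1

1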